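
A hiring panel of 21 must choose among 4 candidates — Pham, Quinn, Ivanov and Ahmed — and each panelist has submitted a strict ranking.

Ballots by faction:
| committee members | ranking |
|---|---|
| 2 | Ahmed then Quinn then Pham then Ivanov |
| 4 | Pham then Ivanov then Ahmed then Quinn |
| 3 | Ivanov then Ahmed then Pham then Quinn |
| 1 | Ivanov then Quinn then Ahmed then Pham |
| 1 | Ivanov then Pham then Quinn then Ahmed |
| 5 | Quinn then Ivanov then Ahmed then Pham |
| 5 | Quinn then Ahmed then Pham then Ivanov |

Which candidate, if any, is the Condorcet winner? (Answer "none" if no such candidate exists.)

Quinn

Head-to-head results (21 committee members):
Pham vs Quinn: Quinn, 13–8.
Pham vs Ivanov: 2+4+5 = 11 for Pham, 10 for Ivanov — Pham by 11–10.
Pham–Ahmed: Ahmed 16–5.
Quinn vs Ivanov: Quinn, 12–9.
Quinn vs Ahmed: Quinn wins 12–9.
Ivanov vs Ahmed: Ivanov wins 14–7.
Only Quinn has no losses; Quinn is the Condorcet winner.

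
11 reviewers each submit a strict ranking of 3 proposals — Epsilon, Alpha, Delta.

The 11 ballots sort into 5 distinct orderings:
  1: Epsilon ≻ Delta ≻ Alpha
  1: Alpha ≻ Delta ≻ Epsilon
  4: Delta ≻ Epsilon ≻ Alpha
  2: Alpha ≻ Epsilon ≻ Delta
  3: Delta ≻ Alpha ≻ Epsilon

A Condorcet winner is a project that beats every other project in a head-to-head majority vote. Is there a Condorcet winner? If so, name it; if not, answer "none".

Pairwise majorities:
Epsilon vs Alpha: 1+4 = 5 for Epsilon, 6 for Alpha — Alpha by 6–5.
Epsilon vs Delta: Epsilon is ranked higher on 1+2 = 3 ballots, Delta on 8. Delta wins 8–3.
Alpha vs Delta: Delta, 8–3.
Delta beats each of Epsilon, Alpha — Delta is the Condorcet winner.

Delta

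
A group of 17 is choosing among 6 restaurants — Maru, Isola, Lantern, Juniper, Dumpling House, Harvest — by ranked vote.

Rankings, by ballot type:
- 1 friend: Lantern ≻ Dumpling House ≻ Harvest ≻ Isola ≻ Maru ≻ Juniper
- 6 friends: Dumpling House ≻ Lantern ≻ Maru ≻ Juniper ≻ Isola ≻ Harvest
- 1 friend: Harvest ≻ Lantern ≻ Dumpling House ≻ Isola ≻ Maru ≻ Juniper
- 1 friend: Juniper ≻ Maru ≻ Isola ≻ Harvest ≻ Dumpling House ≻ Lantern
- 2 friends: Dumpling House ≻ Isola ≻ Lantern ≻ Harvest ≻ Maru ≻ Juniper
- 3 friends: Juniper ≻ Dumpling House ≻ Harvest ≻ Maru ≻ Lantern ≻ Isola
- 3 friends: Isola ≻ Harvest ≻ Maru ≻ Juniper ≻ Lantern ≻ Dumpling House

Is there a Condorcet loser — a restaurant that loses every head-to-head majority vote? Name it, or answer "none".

Pairwise majorities:
Maru vs Isola: Maru, 10–7.
Maru vs Lantern: Lantern wins 10–7.
Maru–Juniper: Maru 13–4.
Maru vs Dumpling House: Dumpling House, 13–4.
Maru–Harvest: Harvest 10–7.
Isola vs Lantern: Lantern, 11–6.
Isola vs Juniper: Juniper, 10–7.
Isola vs Dumpling House: 1+3 = 4 for Isola, 13 for Dumpling House — Dumpling House by 13–4.
Isola vs Harvest: Isola, 12–5.
Lantern vs Juniper: 10 to 7, Lantern.
Lantern vs Dumpling House: Lantern is ranked higher on 1+1+3 = 5 ballots, Dumpling House on 12. Dumpling House wins 12–5.
Lantern vs Harvest: Lantern, 9–8.
Juniper vs Dumpling House: Dumpling House, 10–7.
Juniper vs Harvest: Juniper wins 10–7.
Dumpling House vs Harvest: 12 to 5, Dumpling House.
Every restaurant wins at least one matchup (Maru beats Isola; Isola beats Harvest; Lantern beats Maru; Juniper beats Isola; Dumpling House beats Maru; Harvest beats Maru), so there is no Condorcet loser.

none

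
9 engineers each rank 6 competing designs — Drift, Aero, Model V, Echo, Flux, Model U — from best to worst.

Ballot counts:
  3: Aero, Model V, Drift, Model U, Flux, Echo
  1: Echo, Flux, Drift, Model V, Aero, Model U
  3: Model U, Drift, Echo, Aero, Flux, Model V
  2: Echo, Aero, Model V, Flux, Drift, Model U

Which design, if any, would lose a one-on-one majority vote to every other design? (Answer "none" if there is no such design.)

Flux

Pairwise majorities:
Drift vs Aero: Drift is ranked higher on 1+3 = 4 ballots, Aero on 5. Aero wins 5–4.
Drift vs Model V: 1+3 = 4 for Drift, 5 for Model V — Model V by 5–4.
Drift vs Echo: 6 to 3, Drift.
Drift vs Flux: Drift, 6–3.
Drift vs Model U: Drift is ranked higher on 3+1+2 = 6 ballots, Model U on 3. Drift wins 6–3.
Aero–Model V: Aero 8–1.
Aero–Echo: Echo 6–3.
Aero vs Flux: 8 to 1, Aero.
Aero–Model U: Aero 6–3.
Model V vs Echo: 3 for Model V, 6 for Echo — Echo by 6–3.
Model V vs Flux: 5 to 4, Model V.
Model V vs Model U: Model V preferred on 3+1+2 = 6 ballots; Model V wins 6–3.
Echo vs Flux: Echo preferred on 1+3+2 = 6 ballots; Echo wins 6–3.
Echo vs Model U: Model U, 6–3.
Flux vs Model U: Flux preferred on 1+2 = 3 ballots; Model U wins 6–3.
Only Flux has no wins; Flux is the Condorcet loser.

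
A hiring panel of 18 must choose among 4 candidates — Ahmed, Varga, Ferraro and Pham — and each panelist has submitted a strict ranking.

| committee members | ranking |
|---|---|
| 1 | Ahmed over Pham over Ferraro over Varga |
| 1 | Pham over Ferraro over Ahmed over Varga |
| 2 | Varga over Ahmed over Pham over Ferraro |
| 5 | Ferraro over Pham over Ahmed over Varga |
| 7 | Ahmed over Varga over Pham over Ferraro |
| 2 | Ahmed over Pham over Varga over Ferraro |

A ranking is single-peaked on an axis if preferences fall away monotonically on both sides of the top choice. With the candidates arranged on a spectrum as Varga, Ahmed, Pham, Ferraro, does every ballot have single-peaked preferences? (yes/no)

yes

Axis positions: Varga=1, Ahmed=2, Pham=3, Ferraro=4.
Faction 1 (peak Ahmed at position 2): ranking walks positions 2-3-4-1, expanding outward from the peak — single-peaked.
Faction 2 (peak Pham at position 3): ranking walks positions 3-4-2-1, expanding outward from the peak — single-peaked.
Faction 3 (peak Varga at position 1): ranking walks positions 1-2-3-4, expanding outward from the peak — single-peaked.
Faction 4 (peak Ferraro at position 4): ranking walks positions 4-3-2-1, expanding outward from the peak — single-peaked.
Faction 5 (peak Ahmed at position 2): ranking walks positions 2-1-3-4, expanding outward from the peak — single-peaked.
Faction 6 (peak Ahmed at position 2): ranking walks positions 2-3-1-4, expanding outward from the peak — single-peaked.
Every ranking is single-peaked on this axis.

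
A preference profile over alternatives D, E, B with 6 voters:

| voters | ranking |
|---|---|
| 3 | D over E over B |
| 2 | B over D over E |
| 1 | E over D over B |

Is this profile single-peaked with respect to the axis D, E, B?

no

Axis positions: D=1, E=2, B=3.
Group 1 (peak D at position 1): ranking walks positions 1-2-3, expanding outward from the peak — single-peaked.
Group 2: ranking walks positions 3-1-2; D is ranked above E even though E lies between D and the peak B on the axis — preferences dip and rise again. Not single-peaked.
Group 3 (peak E at position 2): ranking walks positions 2-1-3, expanding outward from the peak — single-peaked.
Group 2 violates single-peakedness, so the profile is not single-peaked on this axis.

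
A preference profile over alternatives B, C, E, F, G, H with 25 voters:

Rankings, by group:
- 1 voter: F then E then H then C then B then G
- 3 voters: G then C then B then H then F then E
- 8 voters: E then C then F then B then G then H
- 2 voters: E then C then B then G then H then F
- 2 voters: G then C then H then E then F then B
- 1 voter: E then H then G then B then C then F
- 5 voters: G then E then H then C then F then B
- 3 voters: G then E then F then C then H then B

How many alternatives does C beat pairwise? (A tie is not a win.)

3

C against each rival (25 voters):
C vs B: C is ranked higher on 24 ballots, B on 1. C wins 24–1.
C vs E: 3+2 = 5 for C, 20 for E — E by 20–5.
C–F: C 21–4.
C vs G: C is ranked higher on 1+8+2 = 11 ballots, G on 14. G wins 14–11.
C–H: C 18–7.
C beats B, F, H; loses to E, G — 3 pairwise wins.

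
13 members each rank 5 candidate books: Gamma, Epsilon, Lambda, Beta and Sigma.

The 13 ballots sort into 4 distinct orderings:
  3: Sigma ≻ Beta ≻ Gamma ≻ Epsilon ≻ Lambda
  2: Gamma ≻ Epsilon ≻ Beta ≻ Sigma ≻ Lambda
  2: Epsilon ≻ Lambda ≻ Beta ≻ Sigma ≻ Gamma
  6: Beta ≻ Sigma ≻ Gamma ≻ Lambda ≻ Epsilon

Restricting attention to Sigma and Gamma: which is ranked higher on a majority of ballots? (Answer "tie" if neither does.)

Sigma

Ballots ranking Sigma above Gamma: 3 + 2 + 6 = 11.
Ballots ranking Gamma above Sigma: 13 − 11 = 2.
Sigma wins the head-to-head 11–2.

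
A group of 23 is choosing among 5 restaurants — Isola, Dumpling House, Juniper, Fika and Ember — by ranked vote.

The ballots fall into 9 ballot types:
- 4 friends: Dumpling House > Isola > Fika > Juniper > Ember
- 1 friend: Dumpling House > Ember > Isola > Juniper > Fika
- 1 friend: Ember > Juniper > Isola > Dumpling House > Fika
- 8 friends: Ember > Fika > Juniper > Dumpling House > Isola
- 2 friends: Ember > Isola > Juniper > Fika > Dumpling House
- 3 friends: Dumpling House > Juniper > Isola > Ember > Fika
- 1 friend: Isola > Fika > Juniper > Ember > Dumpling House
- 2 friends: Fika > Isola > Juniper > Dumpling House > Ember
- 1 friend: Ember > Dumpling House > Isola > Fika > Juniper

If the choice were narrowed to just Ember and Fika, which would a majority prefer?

Ember

Ballots ranking Ember above Fika: 1 + 1 + 8 + 2 + 3 + 1 = 16.
Ballots ranking Fika above Ember: 23 − 16 = 7.
Ember wins the head-to-head 16–7.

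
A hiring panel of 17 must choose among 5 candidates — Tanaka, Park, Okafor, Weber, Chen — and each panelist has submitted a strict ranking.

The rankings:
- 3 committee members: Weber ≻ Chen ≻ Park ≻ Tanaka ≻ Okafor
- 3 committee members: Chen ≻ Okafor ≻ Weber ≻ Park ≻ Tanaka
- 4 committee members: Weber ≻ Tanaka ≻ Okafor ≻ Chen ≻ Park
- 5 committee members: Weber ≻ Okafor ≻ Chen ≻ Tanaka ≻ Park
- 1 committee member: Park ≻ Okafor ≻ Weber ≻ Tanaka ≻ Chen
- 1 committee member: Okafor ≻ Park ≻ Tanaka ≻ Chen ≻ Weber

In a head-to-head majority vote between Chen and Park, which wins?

Chen

Ballots ranking Chen above Park: 3 + 3 + 4 + 5 = 15.
Ballots ranking Park above Chen: 17 − 15 = 2.
Chen wins the head-to-head 15–2.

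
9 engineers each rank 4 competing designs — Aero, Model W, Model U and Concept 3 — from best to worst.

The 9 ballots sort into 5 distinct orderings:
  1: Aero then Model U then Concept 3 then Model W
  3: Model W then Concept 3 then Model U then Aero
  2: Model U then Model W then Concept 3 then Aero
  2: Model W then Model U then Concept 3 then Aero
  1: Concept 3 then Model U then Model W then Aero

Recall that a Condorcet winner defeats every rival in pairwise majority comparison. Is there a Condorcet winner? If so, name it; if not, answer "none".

Model W

Pairwise majorities:
Aero vs Model W: Model W wins 8–1.
Aero–Model U: Model U 8–1.
Aero vs Concept 3: Concept 3 wins 8–1.
Model W vs Model U: Model W wins 5–4.
Model W–Concept 3: Model W 7–2.
Model U vs Concept 3: Model U, 5–4.
Only Model W has no losses; Model W is the Condorcet winner.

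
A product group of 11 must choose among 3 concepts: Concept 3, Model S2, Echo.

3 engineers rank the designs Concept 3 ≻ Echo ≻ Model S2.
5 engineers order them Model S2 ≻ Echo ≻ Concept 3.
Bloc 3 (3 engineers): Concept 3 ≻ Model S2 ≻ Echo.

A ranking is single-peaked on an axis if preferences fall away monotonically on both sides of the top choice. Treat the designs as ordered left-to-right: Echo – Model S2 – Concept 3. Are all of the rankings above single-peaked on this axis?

Axis positions: Echo=1, Model S2=2, Concept 3=3.
Bloc 1: ranking walks positions 3-1-2; Echo is ranked above Model S2 even though Model S2 lies between Echo and the peak Concept 3 on the axis — preferences dip and rise again. Not single-peaked.
Bloc 2 (peak Model S2 at position 2): ranking walks positions 2-1-3, expanding outward from the peak — single-peaked.
Bloc 3 (peak Concept 3 at position 3): ranking walks positions 3-2-1, expanding outward from the peak — single-peaked.
Bloc 1 violates single-peakedness, so the profile is not single-peaked on this axis.

no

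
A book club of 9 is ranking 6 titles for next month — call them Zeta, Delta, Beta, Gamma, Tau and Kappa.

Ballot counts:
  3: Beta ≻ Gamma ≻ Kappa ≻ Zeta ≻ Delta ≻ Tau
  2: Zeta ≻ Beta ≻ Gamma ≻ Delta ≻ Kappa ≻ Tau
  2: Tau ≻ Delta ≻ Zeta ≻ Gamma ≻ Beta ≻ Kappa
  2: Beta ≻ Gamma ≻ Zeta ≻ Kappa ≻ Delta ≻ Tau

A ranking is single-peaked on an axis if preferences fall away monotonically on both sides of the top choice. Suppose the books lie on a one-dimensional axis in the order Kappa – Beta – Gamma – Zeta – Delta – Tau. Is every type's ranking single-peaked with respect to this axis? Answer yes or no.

Axis positions: Kappa=1, Beta=2, Gamma=3, Zeta=4, Delta=5, Tau=6.
Type 1 (peak Beta at position 2): ranking walks positions 2-3-1-4-5-6, expanding outward from the peak — single-peaked.
Type 2: ranking walks positions 4-2-3-5-1-6; Beta is ranked above Gamma even though Gamma lies between Beta and the peak Zeta on the axis — preferences dip and rise again. Not single-peaked.
Type 3 (peak Tau at position 6): ranking walks positions 6-5-4-3-2-1, expanding outward from the peak — single-peaked.
Type 4 (peak Beta at position 2): ranking walks positions 2-3-4-1-5-6, expanding outward from the peak — single-peaked.
Type 2 violates single-peakedness, so the profile is not single-peaked on this axis.

no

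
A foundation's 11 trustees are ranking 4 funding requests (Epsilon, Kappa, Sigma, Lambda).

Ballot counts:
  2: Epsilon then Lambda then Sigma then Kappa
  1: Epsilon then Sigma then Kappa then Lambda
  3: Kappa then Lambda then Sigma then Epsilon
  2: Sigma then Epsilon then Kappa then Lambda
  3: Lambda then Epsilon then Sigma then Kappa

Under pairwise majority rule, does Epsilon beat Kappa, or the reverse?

Epsilon

Ballots ranking Epsilon above Kappa: 2 + 1 + 2 + 3 = 8.
Ballots ranking Kappa above Epsilon: 11 − 8 = 3.
Epsilon wins the head-to-head 8–3.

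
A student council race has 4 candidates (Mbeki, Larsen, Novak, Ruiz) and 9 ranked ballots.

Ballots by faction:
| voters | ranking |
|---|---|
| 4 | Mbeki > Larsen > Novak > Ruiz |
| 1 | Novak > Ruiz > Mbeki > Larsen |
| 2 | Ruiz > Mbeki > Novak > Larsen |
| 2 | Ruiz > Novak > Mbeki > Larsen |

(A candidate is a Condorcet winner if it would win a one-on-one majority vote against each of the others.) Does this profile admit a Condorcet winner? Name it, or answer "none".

none

Head-to-head results (9 voters):
Mbeki–Larsen: Mbeki 9–0.
Mbeki vs Novak: Mbeki wins 6–3.
Mbeki–Ruiz: Ruiz 5–4.
Larsen–Novak: Novak 5–4.
Larsen vs Ruiz: Ruiz wins 5–4.
Novak vs Ruiz: Novak, 5–4.
No candidate is unbeaten: Mbeki loses to Ruiz; Larsen loses to Mbeki; Novak loses to Mbeki; Ruiz loses to Novak. In particular Mbeki > Novak > Ruiz > Mbeki is a majority cycle — no Condorcet winner exists.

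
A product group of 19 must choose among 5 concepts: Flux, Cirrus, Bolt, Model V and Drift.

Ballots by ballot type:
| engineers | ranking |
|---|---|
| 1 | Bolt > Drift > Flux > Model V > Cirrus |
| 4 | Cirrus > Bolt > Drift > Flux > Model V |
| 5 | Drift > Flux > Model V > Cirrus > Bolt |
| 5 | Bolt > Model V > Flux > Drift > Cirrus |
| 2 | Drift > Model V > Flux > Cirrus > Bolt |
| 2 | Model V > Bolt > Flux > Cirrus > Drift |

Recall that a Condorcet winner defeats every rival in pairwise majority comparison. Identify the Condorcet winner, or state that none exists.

none

Head-to-head results (19 engineers):
Flux vs Cirrus: Flux is ranked higher on 1+5+5+2+2 = 15 ballots, Cirrus on 4. Flux wins 15–4.
Flux vs Bolt: Bolt wins 12–7.
Flux vs Model V: 10 to 9, Flux.
Flux vs Drift: Drift wins 12–7.
Cirrus vs Bolt: Cirrus wins 11–8.
Cirrus vs Model V: Cirrus preferred on 4 ballots; Model V wins 15–4.
Cirrus vs Drift: Cirrus preferred on 4+2 = 6 ballots; Drift wins 13–6.
Bolt vs Model V: Bolt, 10–9.
Bolt vs Drift: Bolt is ranked higher on 1+4+5+2 = 12 ballots, Drift on 7. Bolt wins 12–7.
Model V vs Drift: Model V preferred on 5+2 = 7 ballots; Drift wins 12–7.
Each design drops at least one matchup (Flux loses to Bolt; Cirrus loses to Flux; Bolt loses to Cirrus; Model V loses to Flux; Drift loses to Bolt); the cycle Flux > Cirrus > Bolt > Flux rules out a Condorcet winner.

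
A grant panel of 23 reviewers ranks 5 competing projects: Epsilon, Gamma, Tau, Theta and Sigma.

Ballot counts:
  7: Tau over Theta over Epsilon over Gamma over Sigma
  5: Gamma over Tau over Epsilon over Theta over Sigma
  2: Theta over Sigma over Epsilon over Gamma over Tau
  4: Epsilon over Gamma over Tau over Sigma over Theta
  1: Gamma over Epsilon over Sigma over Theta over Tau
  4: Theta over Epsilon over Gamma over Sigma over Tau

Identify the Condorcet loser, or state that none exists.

Head-to-head results (23 reviewers):
Epsilon vs Gamma: Epsilon wins 17–6.
Epsilon vs Tau: Epsilon preferred on 2+4+1+4 = 11 ballots; Tau wins 12–11.
Epsilon vs Theta: Epsilon is ranked higher on 5+4+1 = 10 ballots, Theta on 13. Theta wins 13–10.
Epsilon–Sigma: Epsilon 21–2.
Gamma vs Tau: 5+2+4+1+4 = 16 for Gamma, 7 for Tau — Gamma by 16–7.
Gamma vs Theta: Theta wins 13–10.
Gamma–Sigma: Gamma 21–2.
Tau vs Theta: Tau wins 16–7.
Tau–Sigma: Tau 16–7.
Theta vs Sigma: 7+5+2+4 = 18 for Theta, 5 for Sigma — Theta by 18–5.
Sigma loses to every other project — it is the Condorcet loser.

Sigma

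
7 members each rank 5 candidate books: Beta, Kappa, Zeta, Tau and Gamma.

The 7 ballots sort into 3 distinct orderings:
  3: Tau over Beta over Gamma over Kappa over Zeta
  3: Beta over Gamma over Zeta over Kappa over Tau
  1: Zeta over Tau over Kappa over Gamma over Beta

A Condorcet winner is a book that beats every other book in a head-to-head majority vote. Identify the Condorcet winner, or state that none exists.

none

Pairwise majorities:
Beta vs Kappa: 6 to 1, Beta.
Beta vs Zeta: 3+3 = 6 for Beta, 1 for Zeta — Beta by 6–1.
Beta vs Tau: Beta is ranked higher on 3 ballots, Tau on 4. Tau wins 4–3.
Beta vs Gamma: 3+3 = 6 for Beta, 1 for Gamma — Beta by 6–1.
Kappa vs Zeta: Kappa preferred on 3 ballots; Zeta wins 4–3.
Kappa vs Tau: Kappa preferred on 3 ballots; Tau wins 4–3.
Kappa vs Gamma: Kappa is ranked higher on 1 ballot, Gamma on 6. Gamma wins 6–1.
Zeta vs Tau: Zeta is ranked higher on 3+1 = 4 ballots, Tau on 3. Zeta wins 4–3.
Zeta vs Gamma: 1 for Zeta, 6 for Gamma — Gamma by 6–1.
Tau vs Gamma: Tau preferred on 3+1 = 4 ballots; Tau wins 4–3.
Every book loses at least once (Beta loses to Tau; Kappa loses to Beta; Zeta loses to Beta; Tau loses to Zeta; Gamma loses to Beta). The majority relation contains the cycle Beta > Zeta > Tau > Beta, so there is no Condorcet winner.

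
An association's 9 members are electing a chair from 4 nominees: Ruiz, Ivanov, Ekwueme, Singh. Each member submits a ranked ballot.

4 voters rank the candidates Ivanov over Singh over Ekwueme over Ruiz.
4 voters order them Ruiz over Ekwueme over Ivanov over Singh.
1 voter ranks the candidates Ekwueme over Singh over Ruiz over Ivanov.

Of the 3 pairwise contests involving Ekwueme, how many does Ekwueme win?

Ekwueme against each rival (9 voters):
Ekwueme–Ruiz: Ekwueme 5–4.
Ekwueme vs Ivanov: 4+1 = 5 for Ekwueme, 4 for Ivanov — Ekwueme by 5–4.
Ekwueme vs Singh: Ekwueme is ranked higher on 4+1 = 5 ballots, Singh on 4. Ekwueme wins 5–4.
Ekwueme beats Ruiz, Ivanov, Singh — 3 pairwise wins.

3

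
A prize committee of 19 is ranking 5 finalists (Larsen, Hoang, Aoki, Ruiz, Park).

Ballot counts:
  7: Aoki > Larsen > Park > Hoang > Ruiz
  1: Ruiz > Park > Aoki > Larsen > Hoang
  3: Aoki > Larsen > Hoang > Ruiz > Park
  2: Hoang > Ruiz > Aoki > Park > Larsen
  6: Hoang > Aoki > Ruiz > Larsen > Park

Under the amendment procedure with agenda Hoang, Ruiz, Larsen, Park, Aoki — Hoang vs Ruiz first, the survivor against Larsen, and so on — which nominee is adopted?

Round 1: Hoang vs Ruiz — 18–1, Hoang advances.
Round 2: Hoang vs Larsen — 8–11, Larsen advances.
Round 3: Larsen vs Park — 16–3, Larsen advances.
Round 4: Larsen vs Aoki — 0–19, Aoki advances.
The agenda winner is Aoki.

Aoki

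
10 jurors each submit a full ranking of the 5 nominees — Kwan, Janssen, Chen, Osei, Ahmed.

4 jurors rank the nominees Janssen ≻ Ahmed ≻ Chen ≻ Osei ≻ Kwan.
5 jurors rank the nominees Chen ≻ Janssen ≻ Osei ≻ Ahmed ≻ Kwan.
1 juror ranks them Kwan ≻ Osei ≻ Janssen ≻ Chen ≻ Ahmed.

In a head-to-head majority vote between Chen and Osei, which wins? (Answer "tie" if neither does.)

Chen

Ballots ranking Chen above Osei: 4 + 5 = 9.
Ballots ranking Osei above Chen: 10 − 9 = 1.
Chen wins the head-to-head 9–1.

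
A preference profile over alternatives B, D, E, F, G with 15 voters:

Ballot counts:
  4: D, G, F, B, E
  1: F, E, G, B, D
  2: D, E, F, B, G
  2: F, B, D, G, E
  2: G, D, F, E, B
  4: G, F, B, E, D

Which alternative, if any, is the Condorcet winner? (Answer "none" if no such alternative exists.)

D

Pairwise majorities:
B vs D: D, 8–7.
B vs E: B, 10–5.
B vs F: F wins 15–0.
B vs G: G wins 11–4.
D–E: D 10–5.
D–F: D 8–7.
D–G: D 8–7.
E vs F: F, 13–2.
E–G: G 12–3.
F–G: G 10–5.
D defeats every rival head-to-head and is the Condorcet winner.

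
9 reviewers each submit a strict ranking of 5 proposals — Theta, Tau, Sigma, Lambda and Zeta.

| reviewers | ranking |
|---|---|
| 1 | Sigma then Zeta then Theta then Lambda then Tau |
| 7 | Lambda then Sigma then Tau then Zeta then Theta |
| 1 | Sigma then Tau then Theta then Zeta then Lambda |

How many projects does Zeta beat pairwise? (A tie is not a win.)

1

Zeta against each rival (9 reviewers):
Zeta–Theta: Zeta 8–1.
Zeta vs Tau: Tau wins 8–1.
Zeta–Sigma: Sigma 9–0.
Zeta–Lambda: Lambda 7–2.
Zeta beats Theta; loses to Tau, Sigma, Lambda — 1 pairwise win.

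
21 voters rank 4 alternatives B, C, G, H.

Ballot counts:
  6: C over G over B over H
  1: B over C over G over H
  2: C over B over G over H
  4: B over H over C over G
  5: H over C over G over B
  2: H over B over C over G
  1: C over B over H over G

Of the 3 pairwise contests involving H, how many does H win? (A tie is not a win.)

H against each rival (21 voters):
H vs B: B wins 14–7.
H vs C: 4+5+2 = 11 for H, 10 for C — H by 11–10.
H vs G: H preferred on 4+5+2+1 = 12 ballots; H wins 12–9.
H beats C, G; loses to B — 2 pairwise wins.

2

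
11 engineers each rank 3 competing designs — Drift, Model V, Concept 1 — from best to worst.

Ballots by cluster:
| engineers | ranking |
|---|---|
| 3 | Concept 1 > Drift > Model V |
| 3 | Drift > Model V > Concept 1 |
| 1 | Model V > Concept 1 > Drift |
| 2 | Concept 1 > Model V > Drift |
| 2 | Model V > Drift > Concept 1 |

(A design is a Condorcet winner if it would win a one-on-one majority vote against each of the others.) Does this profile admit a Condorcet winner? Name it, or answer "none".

none

Check each pair by majority over 11 ballots:
Drift vs Model V: Drift is ranked higher on 3+3 = 6 ballots, Model V on 5. Drift wins 6–5.
Drift vs Concept 1: Drift is ranked higher on 3+2 = 5 ballots, Concept 1 on 6. Concept 1 wins 6–5.
Model V vs Concept 1: Model V is ranked higher on 3+1+2 = 6 ballots, Concept 1 on 5. Model V wins 6–5.
Each design drops at least one matchup (Drift loses to Concept 1; Model V loses to Drift; Concept 1 loses to Model V); the cycle Drift beats Model V beats Concept 1 beats Drift rules out a Condorcet winner.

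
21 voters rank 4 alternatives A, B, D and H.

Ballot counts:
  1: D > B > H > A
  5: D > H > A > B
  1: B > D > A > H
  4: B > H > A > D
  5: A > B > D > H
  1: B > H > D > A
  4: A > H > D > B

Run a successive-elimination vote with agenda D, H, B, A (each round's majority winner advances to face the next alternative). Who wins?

Round 1: D vs H — 12–9, D advances.
Round 2: D vs B — 10–11, B advances.
Round 3: B vs A — 7–14, A advances.
The agenda winner is A.

A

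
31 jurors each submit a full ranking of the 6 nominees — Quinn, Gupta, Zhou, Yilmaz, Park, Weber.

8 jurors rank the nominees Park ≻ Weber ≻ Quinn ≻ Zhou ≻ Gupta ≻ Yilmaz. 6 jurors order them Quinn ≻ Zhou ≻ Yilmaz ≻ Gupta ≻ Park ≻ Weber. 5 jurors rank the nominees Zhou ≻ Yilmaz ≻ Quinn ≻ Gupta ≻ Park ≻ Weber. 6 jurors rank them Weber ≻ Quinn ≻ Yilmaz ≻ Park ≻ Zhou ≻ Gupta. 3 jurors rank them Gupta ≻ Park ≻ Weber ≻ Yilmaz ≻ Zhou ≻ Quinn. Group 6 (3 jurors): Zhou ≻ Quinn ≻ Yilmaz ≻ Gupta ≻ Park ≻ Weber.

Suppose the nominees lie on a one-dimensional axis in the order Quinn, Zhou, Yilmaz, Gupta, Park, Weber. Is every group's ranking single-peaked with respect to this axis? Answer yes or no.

Axis positions: Quinn=1, Zhou=2, Yilmaz=3, Gupta=4, Park=5, Weber=6.
Group 1: ranking walks positions 5-6-1-2-4-3; Quinn is ranked above Gupta even though Gupta lies between Quinn and the peak Park on the axis — preferences dip and rise again. Not single-peaked.
Group 2 (peak Quinn at position 1): ranking walks positions 1-2-3-4-5-6, expanding outward from the peak — single-peaked.
Group 3 (peak Zhou at position 2): ranking walks positions 2-3-1-4-5-6, expanding outward from the peak — single-peaked.
Group 4: ranking walks positions 6-1-3-5-2-4; Quinn is ranked above Park even though Park lies between Quinn and the peak Weber on the axis — preferences dip and rise again. Not single-peaked.
Group 5 (peak Gupta at position 4): ranking walks positions 4-5-6-3-2-1, expanding outward from the peak — single-peaked.
Group 6 (peak Zhou at position 2): ranking walks positions 2-1-3-4-5-6, expanding outward from the peak — single-peaked.
Group 1 violates single-peakedness, so the profile is not single-peaked on this axis.

no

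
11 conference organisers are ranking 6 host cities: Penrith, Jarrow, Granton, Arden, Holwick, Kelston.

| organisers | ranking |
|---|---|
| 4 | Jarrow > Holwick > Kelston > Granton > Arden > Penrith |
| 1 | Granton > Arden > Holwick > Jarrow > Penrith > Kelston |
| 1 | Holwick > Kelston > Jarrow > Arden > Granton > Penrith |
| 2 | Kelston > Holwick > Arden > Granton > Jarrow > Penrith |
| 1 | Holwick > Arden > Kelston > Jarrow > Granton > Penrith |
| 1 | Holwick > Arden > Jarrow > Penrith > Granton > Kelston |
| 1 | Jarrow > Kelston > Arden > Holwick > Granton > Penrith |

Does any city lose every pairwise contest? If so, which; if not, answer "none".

Pairwise majorities:
Penrith vs Jarrow: Penrith preferred on 0 ballots; Jarrow wins 11–0.
Penrith vs Granton: Granton, 10–1.
Penrith vs Arden: 0 to 11, Arden.
Penrith vs Holwick: Holwick wins 11–0.
Penrith vs Kelston: Kelston, 9–2.
Jarrow vs Granton: Jarrow, 8–3.
Jarrow vs Arden: 6 to 5, Jarrow.
Jarrow vs Holwick: Holwick wins 6–5.
Jarrow vs Kelston: Jarrow, 7–4.
Granton vs Arden: Arden, 6–5.
Granton–Holwick: Holwick 10–1.
Granton vs Kelston: 2 to 9, Kelston.
Arden vs Holwick: 1+1 = 2 for Arden, 9 for Holwick — Holwick by 9–2.
Arden vs Kelston: 3 to 8, Kelston.
Holwick vs Kelston: 4+1+1+1+1 = 8 for Holwick, 3 for Kelston — Holwick by 8–3.
Only Penrith has no wins; Penrith is the Condorcet loser.

Penrith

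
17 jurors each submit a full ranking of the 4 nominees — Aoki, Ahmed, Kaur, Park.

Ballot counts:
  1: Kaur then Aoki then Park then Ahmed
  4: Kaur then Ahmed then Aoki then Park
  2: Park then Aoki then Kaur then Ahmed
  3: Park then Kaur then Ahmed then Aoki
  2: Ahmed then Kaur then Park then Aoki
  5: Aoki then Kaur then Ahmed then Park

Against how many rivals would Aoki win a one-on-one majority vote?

1

Aoki against each rival (17 jurors):
Aoki vs Ahmed: 1+2+5 = 8 for Aoki, 9 for Ahmed — Ahmed by 9–8.
Aoki vs Kaur: 7 to 10, Kaur.
Aoki vs Park: Aoki wins 10–7.
Aoki beats Park; loses to Ahmed, Kaur — 1 pairwise win.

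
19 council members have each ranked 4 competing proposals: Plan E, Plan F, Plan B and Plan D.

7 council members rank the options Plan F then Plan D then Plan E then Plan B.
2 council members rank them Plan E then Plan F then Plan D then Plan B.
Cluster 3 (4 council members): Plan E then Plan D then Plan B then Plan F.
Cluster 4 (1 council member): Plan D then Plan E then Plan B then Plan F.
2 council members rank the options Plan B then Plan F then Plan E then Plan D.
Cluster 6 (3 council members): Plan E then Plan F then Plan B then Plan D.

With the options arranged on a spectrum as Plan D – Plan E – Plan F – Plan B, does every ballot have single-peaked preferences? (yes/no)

no

Axis positions: Plan D=1, Plan E=2, Plan F=3, Plan B=4.
Cluster 1: ranking walks positions 3-1-2-4; Plan D is ranked above Plan E even though Plan E lies between Plan D and the peak Plan F on the axis — preferences dip and rise again. Not single-peaked.
Cluster 2 (peak Plan E at position 2): ranking walks positions 2-3-1-4, expanding outward from the peak — single-peaked.
Cluster 3: ranking walks positions 2-1-4-3; Plan B is ranked above Plan F even though Plan F lies between Plan B and the peak Plan E on the axis — preferences dip and rise again. Not single-peaked.
Cluster 4: ranking walks positions 1-2-4-3; Plan B is ranked above Plan F even though Plan F lies between Plan B and the peak Plan D on the axis — preferences dip and rise again. Not single-peaked.
Cluster 5 (peak Plan B at position 4): ranking walks positions 4-3-2-1, expanding outward from the peak — single-peaked.
Cluster 6 (peak Plan E at position 2): ranking walks positions 2-3-4-1, expanding outward from the peak — single-peaked.
Cluster 1 violates single-peakedness, so the profile is not single-peaked on this axis.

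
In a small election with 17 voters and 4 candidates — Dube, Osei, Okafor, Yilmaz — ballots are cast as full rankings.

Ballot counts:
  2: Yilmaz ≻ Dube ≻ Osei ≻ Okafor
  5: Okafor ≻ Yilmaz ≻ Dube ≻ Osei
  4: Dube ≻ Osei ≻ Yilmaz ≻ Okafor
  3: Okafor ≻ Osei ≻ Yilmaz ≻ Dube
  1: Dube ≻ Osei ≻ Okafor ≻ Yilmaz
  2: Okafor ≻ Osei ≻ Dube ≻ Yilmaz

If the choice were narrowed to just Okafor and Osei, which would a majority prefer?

Ballots ranking Okafor above Osei: 5 + 3 + 2 = 10.
Ballots ranking Osei above Okafor: 17 − 10 = 7.
Okafor wins the head-to-head 10–7.

Okafor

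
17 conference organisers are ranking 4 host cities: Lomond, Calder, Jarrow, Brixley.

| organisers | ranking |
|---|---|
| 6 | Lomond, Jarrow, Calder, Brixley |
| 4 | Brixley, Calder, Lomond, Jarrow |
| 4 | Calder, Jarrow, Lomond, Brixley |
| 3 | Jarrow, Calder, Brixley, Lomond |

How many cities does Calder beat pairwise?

Calder against each rival (17 organisers):
Calder vs Lomond: Calder preferred on 4+4+3 = 11 ballots; Calder wins 11–6.
Calder vs Jarrow: 8 to 9, Jarrow.
Calder vs Brixley: 6+4+3 = 13 for Calder, 4 for Brixley — Calder by 13–4.
Calder beats Lomond, Brixley; loses to Jarrow — 2 pairwise wins.

2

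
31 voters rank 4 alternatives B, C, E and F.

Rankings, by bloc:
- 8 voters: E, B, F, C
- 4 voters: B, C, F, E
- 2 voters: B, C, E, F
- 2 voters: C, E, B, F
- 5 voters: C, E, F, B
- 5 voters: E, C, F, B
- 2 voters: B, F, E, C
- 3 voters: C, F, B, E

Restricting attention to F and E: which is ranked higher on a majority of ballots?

Ballots ranking F above E: 4 + 2 + 3 = 9.
Ballots ranking E above F: 31 − 9 = 22.
E wins the head-to-head 22–9.

E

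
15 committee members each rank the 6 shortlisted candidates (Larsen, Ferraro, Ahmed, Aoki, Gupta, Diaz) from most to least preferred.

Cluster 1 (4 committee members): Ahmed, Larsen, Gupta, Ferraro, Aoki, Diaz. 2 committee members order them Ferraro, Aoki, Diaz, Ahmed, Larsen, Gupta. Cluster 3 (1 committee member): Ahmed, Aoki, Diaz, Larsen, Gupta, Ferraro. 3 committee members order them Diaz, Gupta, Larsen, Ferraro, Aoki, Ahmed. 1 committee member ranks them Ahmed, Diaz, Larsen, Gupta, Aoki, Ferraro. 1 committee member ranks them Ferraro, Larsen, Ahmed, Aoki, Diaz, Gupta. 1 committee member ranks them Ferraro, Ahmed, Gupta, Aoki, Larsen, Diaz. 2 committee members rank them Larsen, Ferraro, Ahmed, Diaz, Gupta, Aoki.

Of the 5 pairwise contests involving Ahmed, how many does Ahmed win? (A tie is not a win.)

4

Ahmed against each rival (15 committee members):
Ahmed vs Larsen: Ahmed is ranked higher on 4+2+1+1+1 = 9 ballots, Larsen on 6. Ahmed wins 9–6.
Ahmed vs Ferraro: Ferraro wins 9–6.
Ahmed vs Aoki: 10 to 5, Ahmed.
Ahmed vs Gupta: 12 to 3, Ahmed.
Ahmed vs Diaz: Ahmed preferred on 4+1+1+1+1+2 = 10 ballots; Ahmed wins 10–5.
Ahmed beats Larsen, Aoki, Gupta, Diaz; loses to Ferraro — 4 pairwise wins.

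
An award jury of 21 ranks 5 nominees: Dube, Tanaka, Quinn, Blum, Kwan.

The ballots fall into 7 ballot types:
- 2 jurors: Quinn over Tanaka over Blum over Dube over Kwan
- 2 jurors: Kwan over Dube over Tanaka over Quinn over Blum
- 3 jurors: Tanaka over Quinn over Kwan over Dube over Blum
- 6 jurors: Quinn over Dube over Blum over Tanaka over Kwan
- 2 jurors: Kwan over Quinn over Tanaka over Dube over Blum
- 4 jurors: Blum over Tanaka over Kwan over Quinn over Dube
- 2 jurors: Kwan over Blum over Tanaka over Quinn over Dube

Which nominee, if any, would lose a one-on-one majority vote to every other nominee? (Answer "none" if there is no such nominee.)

none

Head-to-head results (21 jurors):
Dube vs Tanaka: 8 to 13, Tanaka.
Dube–Quinn: Quinn 19–2.
Dube vs Blum: Dube wins 13–8.
Dube vs Kwan: Dube is ranked higher on 2+6 = 8 ballots, Kwan on 13. Kwan wins 13–8.
Tanaka vs Quinn: Tanaka wins 11–10.
Tanaka vs Blum: Tanaka is ranked higher on 2+2+3+2 = 9 ballots, Blum on 12. Blum wins 12–9.
Tanaka vs Kwan: 2+3+6+4 = 15 for Tanaka, 6 for Kwan — Tanaka by 15–6.
Quinn vs Blum: 15 to 6, Quinn.
Quinn–Kwan: Quinn 11–10.
Blum vs Kwan: Blum, 12–9.
No nominee is winless: Dube beats Blum; Tanaka beats Dube; Quinn beats Dube; Blum beats Tanaka; Kwan beats Dube. There is no Condorcet loser.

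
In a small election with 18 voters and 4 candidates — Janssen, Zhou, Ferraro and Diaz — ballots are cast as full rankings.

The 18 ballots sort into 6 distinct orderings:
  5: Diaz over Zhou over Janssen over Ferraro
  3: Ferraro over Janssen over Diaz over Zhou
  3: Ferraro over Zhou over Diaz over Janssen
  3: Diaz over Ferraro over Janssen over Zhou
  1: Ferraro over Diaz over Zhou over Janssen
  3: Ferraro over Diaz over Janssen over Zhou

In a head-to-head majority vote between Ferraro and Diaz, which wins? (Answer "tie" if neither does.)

Ferraro

Ballots ranking Ferraro above Diaz: 3 + 3 + 1 + 3 = 10.
Ballots ranking Diaz above Ferraro: 18 − 10 = 8.
Ferraro wins the head-to-head 10–8.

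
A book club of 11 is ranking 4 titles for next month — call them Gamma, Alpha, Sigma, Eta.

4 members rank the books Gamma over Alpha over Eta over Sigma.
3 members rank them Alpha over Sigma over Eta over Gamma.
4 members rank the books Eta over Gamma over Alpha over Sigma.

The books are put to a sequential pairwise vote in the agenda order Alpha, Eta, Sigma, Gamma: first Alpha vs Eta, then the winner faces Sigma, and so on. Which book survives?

Gamma

Round 1: Alpha vs Eta — 7–4, Alpha advances.
Round 2: Alpha vs Sigma — 11–0, Alpha advances.
Round 3: Alpha vs Gamma — 3–8, Gamma advances.
Gamma survives the agenda.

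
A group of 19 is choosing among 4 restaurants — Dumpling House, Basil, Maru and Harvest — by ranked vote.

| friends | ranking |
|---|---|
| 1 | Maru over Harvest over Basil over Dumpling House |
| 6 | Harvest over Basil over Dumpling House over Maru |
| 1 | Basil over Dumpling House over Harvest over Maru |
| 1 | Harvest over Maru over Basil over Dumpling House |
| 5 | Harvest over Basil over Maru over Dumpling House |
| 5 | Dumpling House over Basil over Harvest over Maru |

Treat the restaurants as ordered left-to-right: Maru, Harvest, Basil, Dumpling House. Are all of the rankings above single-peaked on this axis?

Axis positions: Maru=1, Harvest=2, Basil=3, Dumpling House=4.
Cluster 1 (peak Maru at position 1): ranking walks positions 1-2-3-4, expanding outward from the peak — single-peaked.
Cluster 2 (peak Harvest at position 2): ranking walks positions 2-3-4-1, expanding outward from the peak — single-peaked.
Cluster 3 (peak Basil at position 3): ranking walks positions 3-4-2-1, expanding outward from the peak — single-peaked.
Cluster 4 (peak Harvest at position 2): ranking walks positions 2-1-3-4, expanding outward from the peak — single-peaked.
Cluster 5 (peak Harvest at position 2): ranking walks positions 2-3-1-4, expanding outward from the peak — single-peaked.
Cluster 6 (peak Dumpling House at position 4): ranking walks positions 4-3-2-1, expanding outward from the peak — single-peaked.
Every ranking is single-peaked on this axis.

yes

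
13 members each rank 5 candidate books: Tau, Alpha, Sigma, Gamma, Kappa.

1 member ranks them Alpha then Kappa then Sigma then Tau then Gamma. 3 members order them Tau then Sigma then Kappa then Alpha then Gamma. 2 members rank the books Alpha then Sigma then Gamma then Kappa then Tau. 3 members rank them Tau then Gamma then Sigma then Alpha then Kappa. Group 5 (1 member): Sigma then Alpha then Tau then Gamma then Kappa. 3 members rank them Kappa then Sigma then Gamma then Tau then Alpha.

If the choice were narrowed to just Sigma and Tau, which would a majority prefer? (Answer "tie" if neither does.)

Ballots ranking Sigma above Tau: 1 + 2 + 1 + 3 = 7.
Ballots ranking Tau above Sigma: 13 − 7 = 6.
Sigma wins the head-to-head 7–6.

Sigma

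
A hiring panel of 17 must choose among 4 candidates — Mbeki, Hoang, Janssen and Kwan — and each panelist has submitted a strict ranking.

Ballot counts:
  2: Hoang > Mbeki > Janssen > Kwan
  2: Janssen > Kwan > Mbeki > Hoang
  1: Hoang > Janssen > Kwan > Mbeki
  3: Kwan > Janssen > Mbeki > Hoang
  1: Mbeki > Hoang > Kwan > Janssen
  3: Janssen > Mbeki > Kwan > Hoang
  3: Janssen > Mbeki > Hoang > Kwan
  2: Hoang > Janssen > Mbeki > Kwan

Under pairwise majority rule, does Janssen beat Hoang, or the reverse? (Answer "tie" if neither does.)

Ballots ranking Janssen above Hoang: 2 + 3 + 3 + 3 = 11.
Ballots ranking Hoang above Janssen: 17 − 11 = 6.
Janssen wins the head-to-head 11–6.

Janssen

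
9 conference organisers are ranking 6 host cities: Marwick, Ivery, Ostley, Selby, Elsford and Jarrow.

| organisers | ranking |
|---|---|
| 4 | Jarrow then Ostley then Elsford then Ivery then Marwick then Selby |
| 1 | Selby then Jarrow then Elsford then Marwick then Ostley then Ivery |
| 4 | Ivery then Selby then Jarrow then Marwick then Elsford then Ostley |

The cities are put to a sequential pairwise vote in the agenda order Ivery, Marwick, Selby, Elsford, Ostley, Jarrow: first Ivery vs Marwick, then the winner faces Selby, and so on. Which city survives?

Round 1: Ivery vs Marwick — 8–1, Ivery advances.
Round 2: Ivery vs Selby — 8–1, Ivery advances.
Round 3: Ivery vs Elsford — 4–5, Elsford advances.
Round 4: Elsford vs Ostley — 5–4, Elsford advances.
Round 5: Elsford vs Jarrow — 0–9, Jarrow advances.
The agenda winner is Jarrow.

Jarrow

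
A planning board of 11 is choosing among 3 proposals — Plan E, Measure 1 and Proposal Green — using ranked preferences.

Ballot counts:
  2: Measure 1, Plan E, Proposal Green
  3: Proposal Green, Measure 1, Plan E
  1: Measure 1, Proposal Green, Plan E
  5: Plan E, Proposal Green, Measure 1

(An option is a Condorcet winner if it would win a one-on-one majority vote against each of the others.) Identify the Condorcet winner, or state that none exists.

Head-to-head results (11 council members):
Plan E vs Measure 1: Measure 1 wins 6–5.
Plan E vs Proposal Green: Plan E, 7–4.
Measure 1 vs Proposal Green: Proposal Green wins 8–3.
No option is unbeaten: Plan E loses to Measure 1; Measure 1 loses to Proposal Green; Proposal Green loses to Plan E. In particular Plan E > Proposal Green > Measure 1 > Plan E is a majority cycle — no Condorcet winner exists.

none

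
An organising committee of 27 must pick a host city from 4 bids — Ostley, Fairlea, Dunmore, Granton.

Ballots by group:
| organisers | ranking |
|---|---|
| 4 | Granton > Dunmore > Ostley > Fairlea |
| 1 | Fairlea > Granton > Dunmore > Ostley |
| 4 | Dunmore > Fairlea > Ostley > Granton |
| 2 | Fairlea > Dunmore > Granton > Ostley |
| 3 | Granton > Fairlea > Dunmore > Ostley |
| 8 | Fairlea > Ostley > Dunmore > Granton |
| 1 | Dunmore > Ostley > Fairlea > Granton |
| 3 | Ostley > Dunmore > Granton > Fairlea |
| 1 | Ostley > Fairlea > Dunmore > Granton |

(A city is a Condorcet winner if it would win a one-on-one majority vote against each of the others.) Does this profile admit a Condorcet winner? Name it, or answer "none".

Pairwise majorities:
Ostley vs Fairlea: Ostley is ranked higher on 4+1+3+1 = 9 ballots, Fairlea on 18. Fairlea wins 18–9.
Ostley vs Dunmore: 8+3+1 = 12 for Ostley, 15 for Dunmore — Dunmore by 15–12.
Ostley vs Granton: Ostley preferred on 4+8+1+3+1 = 17 ballots; Ostley wins 17–10.
Fairlea vs Dunmore: 1+2+3+8+1 = 15 for Fairlea, 12 for Dunmore — Fairlea by 15–12.
Fairlea vs Granton: Fairlea preferred on 1+4+2+8+1+1 = 17 ballots; Fairlea wins 17–10.
Dunmore vs Granton: Dunmore preferred on 4+2+8+1+3+1 = 19 ballots; Dunmore wins 19–8.
Fairlea beats each of Ostley, Dunmore, Granton — Fairlea is the Condorcet winner.

Fairlea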